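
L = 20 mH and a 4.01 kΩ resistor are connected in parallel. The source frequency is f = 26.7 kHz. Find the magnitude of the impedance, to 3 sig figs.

2570 Ω

ω = 2πf = 167800 rad/s
X_L = ωL = 3360 Ω
Parallel: admittances add. Y = 1/R + 1/(jωL)
Y = (0.000249 − j0.000298) S
|Y| = 0.000389 S → |Z| = 1/|Y| = 2570 Ω, ∠Z = −∠Y = 50.1°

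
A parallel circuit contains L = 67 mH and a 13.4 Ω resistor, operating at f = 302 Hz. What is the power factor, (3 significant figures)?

0.994

ω = 2πf = 1898 rad/s
X_L = ωL = 127 Ω
Parallel: admittances add. Y = 1/R + 1/(jωL)
Y = (0.0746 − j0.00787) S
|Y| = 0.0750 S → |Z| = 1/|Y| = 13.3 Ω, ∠Z = −∠Y = 6.02°
cos φ = cos(6.02°) = 0.994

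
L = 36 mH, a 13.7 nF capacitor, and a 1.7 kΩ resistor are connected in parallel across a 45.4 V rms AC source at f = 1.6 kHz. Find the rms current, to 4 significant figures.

ω = 2πf = 10050 rad/s
X_L = ωL = 361.9 Ω
X_C = 1/(ωC) = 7261 Ω
Parallel: admittances add. Y = 1/R + 1/(jωL) + jωC
Y = (0.0005882 − j0.002625) S
|Y| = 0.002690 S → |Z| = 1/|Y| = 371.7 Ω, ∠Z = −∠Y = 77.37°
I = V/|Z| = 45.4/371.7 = 122.1 mA

122.1 mA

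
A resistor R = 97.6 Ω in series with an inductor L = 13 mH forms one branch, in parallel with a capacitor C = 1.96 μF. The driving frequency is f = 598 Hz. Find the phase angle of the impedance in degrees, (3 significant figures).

ω = 2πf = 3757 rad/s
X_L = ωL = 48.8 Ω
X_C = 1/(ωC) = 136 Ω
Branch 1 (R+jX_L): Z₁ = 97.6 + j48.8 Ω, |Z₁| = 109 Ω
Branch 2 (−jX_C): Z₂ = −j136 Ω
Parallel: Z = Z₁Z₂/(Z₁+Z₂), |Z| = 113 Ω, ∠Z = -21.7°

-21.7°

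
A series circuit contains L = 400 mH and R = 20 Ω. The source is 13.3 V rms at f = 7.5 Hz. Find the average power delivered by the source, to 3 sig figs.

4.68 W

ω = 2πf = 47.12 rad/s
X_L = ωL = 18.8 Ω
Z = 20.0 + j18.8 Ω
|Z| = √(20.0² + 18.8²) = 27.5 Ω
∠Z = arctan(18.8/20.0) = 43.3°
I = V/|Z| = 484 mA
P = VI cos φ = 13.3 × 0.484 × cos(43.3°) = 4.68 W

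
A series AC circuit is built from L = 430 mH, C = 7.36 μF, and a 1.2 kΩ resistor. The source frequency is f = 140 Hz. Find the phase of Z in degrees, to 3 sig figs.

10.6°

ω = 2πf = 879.6 rad/s
X_L = ωL = 378 Ω
X_C = 1/(ωC) = 154 Ω
Net reactance X = X_L − X_C = 224 Ω
Z = 1200 + j224 Ω
|Z| = √(1200² + 224²) = 1220 Ω
∠Z = arctan(224/1200) = 10.6°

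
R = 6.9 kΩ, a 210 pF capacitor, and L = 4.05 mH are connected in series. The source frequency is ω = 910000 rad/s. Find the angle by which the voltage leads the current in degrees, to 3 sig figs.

X_L = ωL = 3690 Ω
X_C = 1/(ωC) = 5230 Ω
Net reactance X = X_L − X_C = -1550 Ω
Z = 6900 − j1550 Ω
|Z| = √(6900² + 1550²) = 7070 Ω
∠Z = arctan(-1550/6900) = -12.6°

-12.6°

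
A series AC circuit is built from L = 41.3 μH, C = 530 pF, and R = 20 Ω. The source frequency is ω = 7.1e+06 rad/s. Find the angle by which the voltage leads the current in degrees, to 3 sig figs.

X_L = ωL = 293 Ω
X_C = 1/(ωC) = 266 Ω
Net reactance X = X_L − X_C = 27.5 Ω
Z = 20.0 + j27.5 Ω
|Z| = √(20.0² + 27.5²) = 34.0 Ω
∠Z = arctan(27.5/20.0) = 54.0°

54.0°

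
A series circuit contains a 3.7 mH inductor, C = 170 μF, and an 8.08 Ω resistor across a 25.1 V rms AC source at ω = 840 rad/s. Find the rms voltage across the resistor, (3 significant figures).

X_L = ωL = 3.11 Ω
X_C = 1/(ωC) = 7.00 Ω
Net reactance X = X_L − X_C = -3.89 Ω
Z = 8.08 − j3.89 Ω
|Z| = √(8.08² + 3.89²) = 8.97 Ω
I = V/|Z| = 2.80 A
V_R = I·|Z_R| = 2.80 × 8.08 = 22.6 V

22.6 V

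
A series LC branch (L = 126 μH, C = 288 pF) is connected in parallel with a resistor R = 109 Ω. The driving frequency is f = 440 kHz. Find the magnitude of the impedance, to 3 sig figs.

108 Ω

ω = 2πf = 2.765e+06 rad/s
X_L = ωL = 348 Ω
X_C = 1/(ωC) = 1260 Ω
Branch 1: Z₁ = R = 109 Ω
Branch 2 (series LC): Z₂ = j(X_L − X_C) = −j908 Ω
Parallel: Z = Z₁Z₂/(Z₁+Z₂), |Z| = 108 Ω, ∠Z = -6.85°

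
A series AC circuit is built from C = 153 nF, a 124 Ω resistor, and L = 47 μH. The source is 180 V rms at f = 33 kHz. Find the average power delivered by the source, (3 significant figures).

253 W

ω = 2πf = 207300 rad/s
X_L = ωL = 9.75 Ω
X_C = 1/(ωC) = 31.5 Ω
Net reactance X = X_L − X_C = -21.8 Ω
Z = 124 − j21.8 Ω
|Z| = √(124² + 21.8²) = 126 Ω
∠Z = arctan(-21.8/124) = -9.96°
I = V/|Z| = 1.43 A
P = VI cos φ = 180 × 1.43 × cos(-9.96°) = 253 W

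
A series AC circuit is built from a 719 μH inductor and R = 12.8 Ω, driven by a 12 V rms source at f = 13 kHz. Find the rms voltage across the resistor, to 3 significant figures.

2.56 V

ω = 2πf = 81680 rad/s
X_L = ωL = 58.7 Ω
Z = 12.8 + j58.7 Ω
|Z| = √(12.8² + 58.7²) = 60.1 Ω
I = V/|Z| = 200 mA
V_R = I·|Z_R| = 0.200 × 12.8 = 2.56 V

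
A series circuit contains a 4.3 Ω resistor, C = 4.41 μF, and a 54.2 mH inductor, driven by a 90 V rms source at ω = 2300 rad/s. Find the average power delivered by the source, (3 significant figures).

X_L = ωL = 125 Ω
X_C = 1/(ωC) = 98.6 Ω
Net reactance X = X_L − X_C = 26.1 Ω
Z = 4.30 + j26.1 Ω
|Z| = √(4.30² + 26.1²) = 26.4 Ω
∠Z = arctan(26.1/4.30) = 80.6°
I = V/|Z| = 3.41 A
P = VI cos φ = 90 × 3.41 × cos(80.6°) = 49.9 W

49.9 W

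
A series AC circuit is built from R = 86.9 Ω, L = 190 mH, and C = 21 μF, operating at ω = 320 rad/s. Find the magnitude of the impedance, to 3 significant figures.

X_L = ωL = 60.8 Ω
X_C = 1/(ωC) = 149 Ω
Net reactance X = X_L − X_C = -88.0 Ω
Z = 86.9 − j88.0 Ω
|Z| = √(86.9² + 88.0²) = 124 Ω

124 Ω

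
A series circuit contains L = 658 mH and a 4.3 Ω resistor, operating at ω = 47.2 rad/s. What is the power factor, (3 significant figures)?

X_L = ωL = 31.1 Ω
Z = 4.30 + j31.1 Ω
|Z| = √(4.30² + 31.1²) = 31.4 Ω
∠Z = arctan(31.1/4.30) = 82.1°
cos φ = cos(82.1°) = 0.137

0.137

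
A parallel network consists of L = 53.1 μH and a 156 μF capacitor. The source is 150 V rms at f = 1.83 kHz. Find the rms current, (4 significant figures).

ω = 2πf = 11500 rad/s
X_L = ωL = 0.6106 Ω
X_C = 1/(ωC) = 0.5575 Ω
Parallel: admittances add. Y = 1/(jωL) + jωC
Y = (0 + j0.1559) S
|Y| = 0.1559 S → |Z| = 1/|Y| = 6.416 Ω, ∠Z = −∠Y = -90.00°
I = V/|Z| = 150/6.416 = 23.38 A

23.38 A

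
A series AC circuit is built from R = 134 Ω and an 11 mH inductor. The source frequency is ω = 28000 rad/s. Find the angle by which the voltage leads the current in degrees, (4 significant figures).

X_L = ωL = 308.0 Ω
Z = 134.0 + j308.0 Ω
|Z| = √(134.0² + 308.0²) = 335.9 Ω
∠Z = arctan(308.0/134.0) = 66.49°

66.49°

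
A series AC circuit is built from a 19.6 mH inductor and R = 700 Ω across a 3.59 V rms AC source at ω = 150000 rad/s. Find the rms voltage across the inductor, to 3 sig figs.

3.49 V

X_L = ωL = 2940 Ω
Z = 700 + j2940 Ω
|Z| = √(700² + 2940²) = 3020 Ω
I = V/|Z| = 1.19 mA
V_L = I·|Z_L| = 0.00119 × 2940 = 3.49 V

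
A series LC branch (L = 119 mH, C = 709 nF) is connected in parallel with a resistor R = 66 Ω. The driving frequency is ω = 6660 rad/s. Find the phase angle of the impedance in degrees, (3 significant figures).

X_L = ωL = 793 Ω
X_C = 1/(ωC) = 212 Ω
Branch 1: Z₁ = R = 66.0 Ω
Branch 2 (series LC): Z₂ = j(X_L − X_C) = j581 Ω
Parallel: Z = Z₁Z₂/(Z₁+Z₂), |Z| = 65.6 Ω, ∠Z = 6.48°

6.48°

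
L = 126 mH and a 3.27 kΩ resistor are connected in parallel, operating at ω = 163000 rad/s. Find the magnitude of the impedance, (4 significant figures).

X_L = ωL = 20540 Ω
Parallel: admittances add. Y = 1/R + 1/(jωL)
Y = (0.0003058 − j4.869e-05) S
|Y| = 0.0003097 S → |Z| = 1/|Y| = 3229 Ω, ∠Z = −∠Y = 9.047°

3229 Ω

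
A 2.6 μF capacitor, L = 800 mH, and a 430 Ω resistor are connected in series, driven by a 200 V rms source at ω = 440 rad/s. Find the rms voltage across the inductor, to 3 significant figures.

104 V

X_L = ωL = 352 Ω
X_C = 1/(ωC) = 874 Ω
Net reactance X = X_L − X_C = -522 Ω
Z = 430 − j522 Ω
|Z| = √(430² + 522²) = 676 Ω
I = V/|Z| = 296 mA
V_L = I·|Z_L| = 0.296 × 352 = 104 V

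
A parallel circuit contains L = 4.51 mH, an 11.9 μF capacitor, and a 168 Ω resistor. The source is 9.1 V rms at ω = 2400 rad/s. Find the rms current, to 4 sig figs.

X_L = ωL = 10.82 Ω
X_C = 1/(ωC) = 35.01 Ω
Parallel: admittances add. Y = 1/R + 1/(jωL) + jωC
Y = (0.005952 − j0.06383) S
|Y| = 0.06410 S → |Z| = 1/|Y| = 15.60 Ω, ∠Z = −∠Y = 84.67°
I = V/|Z| = 9.1/15.60 = 583.3 mA

583.3 mA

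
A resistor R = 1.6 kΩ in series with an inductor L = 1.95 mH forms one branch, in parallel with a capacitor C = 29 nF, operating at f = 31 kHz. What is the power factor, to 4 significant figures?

0.1068

ω = 2πf = 194800 rad/s
X_L = ωL = 379.8 Ω
X_C = 1/(ωC) = 177.0 Ω
Branch 1 (R+jX_L): Z₁ = 1600 + j379.8 Ω, |Z₁| = 1644 Ω
Branch 2 (−jX_C): Z₂ = −j177.0 Ω
Parallel: Z = Z₁Z₂/(Z₁+Z₂), |Z| = 180.5 Ω, ∠Z = -83.87°
cos φ = cos(-83.87°) = 0.1068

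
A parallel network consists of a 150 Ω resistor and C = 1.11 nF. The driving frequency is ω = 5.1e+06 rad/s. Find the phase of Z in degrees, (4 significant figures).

X_C = 1/(ωC) = 176.6 Ω
Parallel: admittances add. Y = 1/R + jωC
Y = (0.006667 + j0.005661) S
|Y| = 0.008746 S → |Z| = 1/|Y| = 114.3 Ω, ∠Z = −∠Y = -40.34°

-40.34°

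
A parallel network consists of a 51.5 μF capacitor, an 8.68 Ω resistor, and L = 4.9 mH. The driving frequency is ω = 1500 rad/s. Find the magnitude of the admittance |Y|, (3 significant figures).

129 mS

X_L = ωL = 7.35 Ω
X_C = 1/(ωC) = 12.9 Ω
Parallel: admittances add. Y = 1/R + 1/(jωL) + jωC
Y = (0.115 − j0.0588) S
|Y| = 0.129 S → |Z| = 1/|Y| = 7.73 Ω, ∠Z = −∠Y = 27.0°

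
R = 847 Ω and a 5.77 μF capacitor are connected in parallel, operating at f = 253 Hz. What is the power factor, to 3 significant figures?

0.128

ω = 2πf = 1590 rad/s
X_C = 1/(ωC) = 109 Ω
Parallel: admittances add. Y = 1/R + jωC
Y = (0.00118 + j0.00917) S
|Y| = 0.00925 S → |Z| = 1/|Y| = 108 Ω, ∠Z = −∠Y = -82.7°
cos φ = cos(-82.7°) = 0.128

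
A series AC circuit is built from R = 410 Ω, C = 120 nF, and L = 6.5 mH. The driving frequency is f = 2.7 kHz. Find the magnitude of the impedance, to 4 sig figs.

ω = 2πf = 16960 rad/s
X_L = ωL = 110.3 Ω
X_C = 1/(ωC) = 491.2 Ω
Net reactance X = X_L − X_C = -380.9 Ω
Z = 410.0 − j380.9 Ω
|Z| = √(410.0² + 380.9²) = 559.7 Ω

559.7 Ω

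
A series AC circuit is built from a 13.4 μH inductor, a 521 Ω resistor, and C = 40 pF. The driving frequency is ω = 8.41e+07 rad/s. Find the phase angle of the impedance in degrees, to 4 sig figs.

57.87°

X_L = ωL = 1127 Ω
X_C = 1/(ωC) = 297.3 Ω
Net reactance X = X_L − X_C = 829.7 Ω
Z = 521.0 + j829.7 Ω
|Z| = √(521.0² + 829.7²) = 979.7 Ω
∠Z = arctan(829.7/521.0) = 57.87°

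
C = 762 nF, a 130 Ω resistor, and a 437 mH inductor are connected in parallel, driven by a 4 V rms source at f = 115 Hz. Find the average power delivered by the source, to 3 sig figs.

ω = 2πf = 722.6 rad/s
X_L = ωL = 316 Ω
X_C = 1/(ωC) = 1820 Ω
Parallel: admittances add. Y = 1/R + 1/(jωL) + jωC
Y = (0.00769 − j0.00262) S
|Y| = 0.00813 S → |Z| = 1/|Y| = 123 Ω, ∠Z = −∠Y = 18.8°
I = V/|Z| = 32.5 mA
P = VI cos φ = 4 × 0.0325 × cos(18.8°) = 123 mW

123 mW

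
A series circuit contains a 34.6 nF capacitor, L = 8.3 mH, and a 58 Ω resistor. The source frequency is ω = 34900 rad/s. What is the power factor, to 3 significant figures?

X_L = ωL = 290 Ω
X_C = 1/(ωC) = 828 Ω
Net reactance X = X_L − X_C = -538 Ω
Z = 58.0 − j538 Ω
|Z| = √(58.0² + 538²) = 542 Ω
∠Z = arctan(-538/58.0) = -83.9°
cos φ = cos(-83.9°) = 0.107

0.107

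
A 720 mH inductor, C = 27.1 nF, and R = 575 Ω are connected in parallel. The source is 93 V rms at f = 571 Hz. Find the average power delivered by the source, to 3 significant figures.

ω = 2πf = 3588 rad/s
X_L = ωL = 2580 Ω
X_C = 1/(ωC) = 10300 Ω
Parallel: admittances add. Y = 1/R + 1/(jωL) + jωC
Y = (0.00174 − j0.000290) S
|Y| = 0.00176 S → |Z| = 1/|Y| = 567 Ω, ∠Z = −∠Y = 9.46°
I = V/|Z| = 164 mA
P = VI cos φ = 93 × 0.164 × cos(9.46°) = 15.0 W

15.0 W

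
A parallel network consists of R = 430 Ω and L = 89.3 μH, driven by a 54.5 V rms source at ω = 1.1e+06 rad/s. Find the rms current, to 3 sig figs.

569 mA

X_L = ωL = 98.2 Ω
Parallel: admittances add. Y = 1/R + 1/(jωL)
Y = (0.00233 − j0.0102) S
|Y| = 0.0104 S → |Z| = 1/|Y| = 95.8 Ω, ∠Z = −∠Y = 77.1°
I = V/|Z| = 54.5/95.8 = 569 mA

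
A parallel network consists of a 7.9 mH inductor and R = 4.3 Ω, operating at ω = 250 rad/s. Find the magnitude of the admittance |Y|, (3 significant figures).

557 mS

X_L = ωL = 1.98 Ω
Parallel: admittances add. Y = 1/R + 1/(jωL)
Y = (0.233 − j0.506) S
|Y| = 0.557 S → |Z| = 1/|Y| = 1.79 Ω, ∠Z = −∠Y = 65.3°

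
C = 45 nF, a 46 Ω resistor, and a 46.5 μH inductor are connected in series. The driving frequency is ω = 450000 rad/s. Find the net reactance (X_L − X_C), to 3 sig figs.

-28.5 Ω

X_L = ωL = 20.9 Ω
X_C = 1/(ωC) = 49.4 Ω
X = 20.9 − 49.4 = -28.5 Ω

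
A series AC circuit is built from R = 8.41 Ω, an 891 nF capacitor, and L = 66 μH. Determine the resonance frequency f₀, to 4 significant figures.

ω₀ = 1/√(LC) = 1/√(6.6e-05 × 8.91e-07) = 130400 rad/s
f₀ = ω₀/(2π) = 20.75 kHz

20.75 kHz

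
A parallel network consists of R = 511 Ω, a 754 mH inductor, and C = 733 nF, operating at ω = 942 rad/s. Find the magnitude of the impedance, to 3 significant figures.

X_L = ωL = 710 Ω
X_C = 1/(ωC) = 1450 Ω
Parallel: admittances add. Y = 1/R + 1/(jωL) + jωC
Y = (0.00196 − j0.000717) S
|Y| = 0.00208 S → |Z| = 1/|Y| = 480 Ω, ∠Z = −∠Y = 20.1°

480 Ω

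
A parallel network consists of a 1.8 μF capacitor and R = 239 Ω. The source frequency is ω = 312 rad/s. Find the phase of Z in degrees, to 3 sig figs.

X_C = 1/(ωC) = 1780 Ω
Parallel: admittances add. Y = 1/R + jωC
Y = (0.00418 + j0.000562) S
|Y| = 0.00422 S → |Z| = 1/|Y| = 237 Ω, ∠Z = −∠Y = -7.64°

-7.64°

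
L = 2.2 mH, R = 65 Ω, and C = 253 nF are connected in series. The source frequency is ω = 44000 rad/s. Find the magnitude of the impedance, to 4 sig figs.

65.37 Ω

X_L = ωL = 96.80 Ω
X_C = 1/(ωC) = 89.83 Ω
Net reactance X = X_L − X_C = 6.969 Ω
Z = 65.00 + j6.969 Ω
|Z| = √(65.00² + 6.969²) = 65.37 Ω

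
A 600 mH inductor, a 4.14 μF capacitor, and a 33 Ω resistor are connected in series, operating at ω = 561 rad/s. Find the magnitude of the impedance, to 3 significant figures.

X_L = ωL = 337 Ω
X_C = 1/(ωC) = 431 Ω
Net reactance X = X_L − X_C = -94.0 Ω
Z = 33.0 − j94.0 Ω
|Z| = √(33.0² + 94.0²) = 99.6 Ω

99.6 Ω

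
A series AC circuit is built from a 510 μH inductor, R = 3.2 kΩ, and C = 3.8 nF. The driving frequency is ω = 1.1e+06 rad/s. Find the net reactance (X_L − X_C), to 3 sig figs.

X_L = ωL = 561 Ω
X_C = 1/(ωC) = 239 Ω
X = 561 − 239 = 322 Ω

322 Ω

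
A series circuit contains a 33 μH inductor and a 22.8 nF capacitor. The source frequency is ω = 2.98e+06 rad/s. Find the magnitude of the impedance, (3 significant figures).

X_L = ωL = 98.3 Ω
X_C = 1/(ωC) = 14.7 Ω
Net reactance X = X_L − X_C = 83.6 Ω
Z = j83.6 Ω
|Z| = √(0² + 83.6²) = 83.6 Ω

83.6 Ω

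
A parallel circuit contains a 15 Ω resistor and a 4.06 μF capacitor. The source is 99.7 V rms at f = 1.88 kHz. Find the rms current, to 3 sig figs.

ω = 2πf = 11810 rad/s
X_C = 1/(ωC) = 20.9 Ω
Parallel: admittances add. Y = 1/R + jωC
Y = (0.0667 + j0.0480) S
|Y| = 0.0821 S → |Z| = 1/|Y| = 12.2 Ω, ∠Z = −∠Y = -35.7°
I = V/|Z| = 99.7/12.2 = 8.19 A

8.19 A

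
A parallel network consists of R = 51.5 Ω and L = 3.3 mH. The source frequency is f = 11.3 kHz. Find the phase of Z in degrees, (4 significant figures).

12.40°

ω = 2πf = 71000 rad/s
X_L = ωL = 234.3 Ω
Parallel: admittances add. Y = 1/R + 1/(jωL)
Y = (0.01942 − j0.004268) S
|Y| = 0.01988 S → |Z| = 1/|Y| = 50.30 Ω, ∠Z = −∠Y = 12.40°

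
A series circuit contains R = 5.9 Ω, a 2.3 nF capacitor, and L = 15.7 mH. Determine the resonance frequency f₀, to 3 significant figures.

26.5 kHz

ω₀ = 1/√(LC) = 1/√(0.0157 × 2.3e-09) = 166400 rad/s
f₀ = ω₀/(2π) = 26.5 kHz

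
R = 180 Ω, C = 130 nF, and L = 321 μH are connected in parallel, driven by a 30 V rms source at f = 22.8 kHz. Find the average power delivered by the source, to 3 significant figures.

ω = 2πf = 143300 rad/s
X_L = ωL = 46.0 Ω
X_C = 1/(ωC) = 53.7 Ω
Parallel: admittances add. Y = 1/R + 1/(jωL) + jωC
Y = (0.00556 − j0.00312) S
|Y| = 0.00637 S → |Z| = 1/|Y| = 157 Ω, ∠Z = −∠Y = 29.3°
I = V/|Z| = 191 mA
P = VI cos φ = 30 × 0.191 × cos(29.3°) = 5.00 W

5.00 W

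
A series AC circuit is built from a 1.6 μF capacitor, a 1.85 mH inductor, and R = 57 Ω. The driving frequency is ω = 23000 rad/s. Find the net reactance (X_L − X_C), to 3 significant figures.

15.4 Ω

X_L = ωL = 42.6 Ω
X_C = 1/(ωC) = 27.2 Ω
X = 42.6 − 27.2 = 15.4 Ω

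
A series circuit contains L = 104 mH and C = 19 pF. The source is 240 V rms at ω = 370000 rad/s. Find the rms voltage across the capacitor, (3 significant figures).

X_L = ωL = 38500 Ω
X_C = 1/(ωC) = 142000 Ω
Net reactance X = X_L − X_C = -104000 Ω
Z = − j104000 Ω
|Z| = √(0² + 104000²) = 104000 Ω
I = V/|Z| = 2.31 mA
V_C = I·|Z_C| = 0.00231 × 142000 = 329 V

329 V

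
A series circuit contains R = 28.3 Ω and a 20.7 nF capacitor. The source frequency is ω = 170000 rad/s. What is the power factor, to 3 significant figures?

0.0991

X_C = 1/(ωC) = 284 Ω
Z = 28.3 − j284 Ω
|Z| = √(28.3² + 284²) = 286 Ω
∠Z = arctan(-284/28.3) = -84.3°
cos φ = cos(-84.3°) = 0.0991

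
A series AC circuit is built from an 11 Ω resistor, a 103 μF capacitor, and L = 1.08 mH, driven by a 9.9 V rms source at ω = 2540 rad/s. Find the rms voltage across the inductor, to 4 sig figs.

2.457 V

X_L = ωL = 2.743 Ω
X_C = 1/(ωC) = 3.822 Ω
Net reactance X = X_L − X_C = -1.079 Ω
Z = 11.00 − j1.079 Ω
|Z| = √(11.00² + 1.079²) = 11.05 Ω
I = V/|Z| = 895.7 mA
V_L = I·|Z_L| = 0.8957 × 2.743 = 2.457 V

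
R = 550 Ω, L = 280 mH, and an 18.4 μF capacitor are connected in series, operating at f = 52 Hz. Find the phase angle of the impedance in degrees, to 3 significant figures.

ω = 2πf = 326.7 rad/s
X_L = ωL = 91.5 Ω
X_C = 1/(ωC) = 166 Ω
Net reactance X = X_L − X_C = -74.9 Ω
Z = 550 − j74.9 Ω
|Z| = √(550² + 74.9²) = 555 Ω
∠Z = arctan(-74.9/550) = -7.75°

-7.75°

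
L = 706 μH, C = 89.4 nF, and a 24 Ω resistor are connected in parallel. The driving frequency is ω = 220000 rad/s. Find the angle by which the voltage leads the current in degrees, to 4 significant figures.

X_L = ωL = 155.3 Ω
X_C = 1/(ωC) = 50.84 Ω
Parallel: admittances add. Y = 1/R + 1/(jωL) + jωC
Y = (0.04167 + j0.01323) S
|Y| = 0.04372 S → |Z| = 1/|Y| = 22.87 Ω, ∠Z = −∠Y = -17.62°

-17.62°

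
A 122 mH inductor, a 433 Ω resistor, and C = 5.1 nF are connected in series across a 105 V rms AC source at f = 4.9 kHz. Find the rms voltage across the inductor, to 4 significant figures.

148.9 V

ω = 2πf = 30790 rad/s
X_L = ωL = 3756 Ω
X_C = 1/(ωC) = 6369 Ω
Net reactance X = X_L − X_C = -2613 Ω
Z = 433.0 − j2613 Ω
|Z| = √(433.0² + 2613²) = 2648 Ω
I = V/|Z| = 39.65 mA
V_L = I·|Z_L| = 0.03965 × 3756 = 148.9 V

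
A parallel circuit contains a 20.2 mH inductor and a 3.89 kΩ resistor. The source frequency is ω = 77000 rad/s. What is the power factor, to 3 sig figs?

0.371

X_L = ωL = 1560 Ω
Parallel: admittances add. Y = 1/R + 1/(jωL)
Y = (0.000257 − j0.000643) S
|Y| = 0.000692 S → |Z| = 1/|Y| = 1440 Ω, ∠Z = −∠Y = 68.2°
cos φ = cos(68.2°) = 0.371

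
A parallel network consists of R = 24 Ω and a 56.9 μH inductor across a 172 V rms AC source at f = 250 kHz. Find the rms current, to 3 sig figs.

7.42 A

ω = 2πf = 1.571e+06 rad/s
X_L = ωL = 89.4 Ω
Parallel: admittances add. Y = 1/R + 1/(jωL)
Y = (0.0417 − j0.0112) S
|Y| = 0.0431 S → |Z| = 1/|Y| = 23.2 Ω, ∠Z = −∠Y = 15.0°
I = V/|Z| = 172/23.2 = 7.42 A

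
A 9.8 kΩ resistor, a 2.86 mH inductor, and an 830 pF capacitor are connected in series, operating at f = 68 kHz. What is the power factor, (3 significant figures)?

0.987

ω = 2πf = 427300 rad/s
X_L = ωL = 1220 Ω
X_C = 1/(ωC) = 2820 Ω
Net reactance X = X_L − X_C = -1600 Ω
Z = 9800 − j1600 Ω
|Z| = √(9800² + 1600²) = 9930 Ω
∠Z = arctan(-1600/9800) = -9.26°
cos φ = cos(-9.26°) = 0.987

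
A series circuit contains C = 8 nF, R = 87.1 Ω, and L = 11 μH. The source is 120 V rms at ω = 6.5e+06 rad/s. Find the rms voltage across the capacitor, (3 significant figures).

22.7 V

X_L = ωL = 71.5 Ω
X_C = 1/(ωC) = 19.2 Ω
Net reactance X = X_L − X_C = 52.3 Ω
Z = 87.1 + j52.3 Ω
|Z| = √(87.1² + 52.3²) = 102 Ω
I = V/|Z| = 1.18 A
V_C = I·|Z_C| = 1.18 × 19.2 = 22.7 V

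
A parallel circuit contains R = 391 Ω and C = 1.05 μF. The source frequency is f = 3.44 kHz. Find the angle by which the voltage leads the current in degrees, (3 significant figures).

-83.6°

ω = 2πf = 21610 rad/s
X_C = 1/(ωC) = 44.1 Ω
Parallel: admittances add. Y = 1/R + jωC
Y = (0.00256 + j0.0227) S
|Y| = 0.0228 S → |Z| = 1/|Y| = 43.8 Ω, ∠Z = −∠Y = -83.6°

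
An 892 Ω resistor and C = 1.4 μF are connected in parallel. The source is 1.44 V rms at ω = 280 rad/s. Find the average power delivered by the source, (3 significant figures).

X_C = 1/(ωC) = 2550 Ω
Parallel: admittances add. Y = 1/R + jωC
Y = (0.00112 + j0.000392) S
|Y| = 0.00119 S → |Z| = 1/|Y| = 842 Ω, ∠Z = −∠Y = -19.3°
I = V/|Z| = 1.71 mA
P = VI cos φ = 1.44 × 0.00171 × cos(-19.3°) = 2.32 mW

2.32 mW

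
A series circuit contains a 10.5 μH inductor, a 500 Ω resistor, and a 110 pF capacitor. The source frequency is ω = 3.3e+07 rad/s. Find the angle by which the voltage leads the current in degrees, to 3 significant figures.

X_L = ωL = 346 Ω
X_C = 1/(ωC) = 275 Ω
Net reactance X = X_L − X_C = 71.0 Ω
Z = 500 + j71.0 Ω
|Z| = √(500² + 71.0²) = 505 Ω
∠Z = arctan(71.0/500) = 8.08°

8.08°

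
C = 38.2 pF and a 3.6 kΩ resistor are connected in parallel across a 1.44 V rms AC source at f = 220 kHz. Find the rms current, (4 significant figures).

407.2 μA

ω = 2πf = 1.382e+06 rad/s
X_C = 1/(ωC) = 18940 Ω
Parallel: admittances add. Y = 1/R + jωC
Y = (0.0002778 + j5.28e-05) S
|Y| = 0.0002828 S → |Z| = 1/|Y| = 3537 Ω, ∠Z = −∠Y = -10.76°
I = V/|Z| = 1.44/3537 = 407.2 μA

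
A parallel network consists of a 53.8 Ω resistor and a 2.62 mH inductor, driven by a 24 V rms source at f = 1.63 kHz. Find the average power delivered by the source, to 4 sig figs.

ω = 2πf = 10240 rad/s
X_L = ωL = 26.83 Ω
Parallel: admittances add. Y = 1/R + 1/(jωL)
Y = (0.01859 − j0.03727) S
|Y| = 0.04165 S → |Z| = 1/|Y| = 24.01 Ω, ∠Z = −∠Y = 63.49°
I = V/|Z| = 999.5 mA
P = VI cos φ = 24 × 0.9995 × cos(63.49°) = 10.71 W

10.71 W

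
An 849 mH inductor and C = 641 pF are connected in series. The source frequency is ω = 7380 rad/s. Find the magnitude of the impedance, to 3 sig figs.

X_L = ωL = 6270 Ω
X_C = 1/(ωC) = 211000 Ω
Net reactance X = X_L − X_C = -205000 Ω
Z = − j205000 Ω
|Z| = √(0² + 205000²) = 205000 Ω

205000 Ω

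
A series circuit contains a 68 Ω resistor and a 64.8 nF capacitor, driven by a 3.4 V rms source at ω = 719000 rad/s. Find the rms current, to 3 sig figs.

47.7 mA

X_C = 1/(ωC) = 21.5 Ω
Z = 68.0 − j21.5 Ω
|Z| = √(68.0² + 21.5²) = 71.3 Ω
I = V/|Z| = 3.4/71.3 = 47.7 mA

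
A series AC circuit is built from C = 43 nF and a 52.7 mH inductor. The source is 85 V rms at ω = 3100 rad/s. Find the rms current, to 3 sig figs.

11.6 mA

X_L = ωL = 163 Ω
X_C = 1/(ωC) = 7500 Ω
Net reactance X = X_L − X_C = -7340 Ω
Z = − j7340 Ω
|Z| = √(0² + 7340²) = 7340 Ω
I = V/|Z| = 85/7340 = 11.6 mA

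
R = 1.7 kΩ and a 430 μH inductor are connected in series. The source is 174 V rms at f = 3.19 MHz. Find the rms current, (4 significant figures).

ω = 2πf = 2.004e+07 rad/s
X_L = ωL = 8619 Ω
Z = 1700 + j8619 Ω
|Z| = √(1700² + 8619²) = 8785 Ω
I = V/|Z| = 174/8785 = 19.81 mA

19.81 mA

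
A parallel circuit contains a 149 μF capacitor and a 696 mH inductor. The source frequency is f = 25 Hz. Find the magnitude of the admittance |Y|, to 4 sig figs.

ω = 2πf = 157.1 rad/s
X_L = ωL = 109.3 Ω
X_C = 1/(ωC) = 42.73 Ω
Parallel: admittances add. Y = 1/(jωL) + jωC
Y = (0 + j0.01426) S
|Y| = 0.01426 S → |Z| = 1/|Y| = 70.14 Ω, ∠Z = −∠Y = -90.00°

14.26 mS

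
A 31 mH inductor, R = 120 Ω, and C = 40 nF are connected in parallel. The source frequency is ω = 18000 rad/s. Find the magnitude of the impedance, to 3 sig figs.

119 Ω

X_L = ωL = 558 Ω
X_C = 1/(ωC) = 1390 Ω
Parallel: admittances add. Y = 1/R + 1/(jωL) + jωC
Y = (0.00833 − j0.00107) S
|Y| = 0.00840 S → |Z| = 1/|Y| = 119 Ω, ∠Z = −∠Y = 7.33°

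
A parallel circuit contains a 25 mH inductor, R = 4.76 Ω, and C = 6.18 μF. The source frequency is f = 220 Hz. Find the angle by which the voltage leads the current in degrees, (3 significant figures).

ω = 2πf = 1382 rad/s
X_L = ωL = 34.6 Ω
X_C = 1/(ωC) = 117 Ω
Parallel: admittances add. Y = 1/R + 1/(jωL) + jωC
Y = (0.210 − j0.0204) S
|Y| = 0.211 S → |Z| = 1/|Y| = 4.74 Ω, ∠Z = −∠Y = 5.54°

5.54°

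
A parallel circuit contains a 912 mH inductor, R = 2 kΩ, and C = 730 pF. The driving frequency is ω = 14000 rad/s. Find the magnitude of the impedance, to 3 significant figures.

1980 Ω

X_L = ωL = 12800 Ω
X_C = 1/(ωC) = 97800 Ω
Parallel: admittances add. Y = 1/R + 1/(jωL) + jωC
Y = (0.000500 − j6.81e-05) S
|Y| = 0.000505 S → |Z| = 1/|Y| = 1980 Ω, ∠Z = −∠Y = 7.76°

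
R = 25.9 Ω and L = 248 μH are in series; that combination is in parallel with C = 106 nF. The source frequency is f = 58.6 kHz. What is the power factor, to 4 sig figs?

0.09902

ω = 2πf = 368200 rad/s
X_L = ωL = 91.31 Ω
X_C = 1/(ωC) = 25.62 Ω
Branch 1 (R+jX_L): Z₁ = 25.90 + j91.31 Ω, |Z₁| = 94.91 Ω
Branch 2 (−jX_C): Z₂ = −j25.62 Ω
Parallel: Z = Z₁Z₂/(Z₁+Z₂), |Z| = 34.44 Ω, ∠Z = -84.32°
cos φ = cos(-84.32°) = 0.09902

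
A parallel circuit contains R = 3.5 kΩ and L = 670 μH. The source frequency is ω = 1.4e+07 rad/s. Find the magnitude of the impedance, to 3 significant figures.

3280 Ω

X_L = ωL = 9380 Ω
Parallel: admittances add. Y = 1/R + 1/(jωL)
Y = (0.000286 − j0.000107) S
|Y| = 0.000305 S → |Z| = 1/|Y| = 3280 Ω, ∠Z = −∠Y = 20.5°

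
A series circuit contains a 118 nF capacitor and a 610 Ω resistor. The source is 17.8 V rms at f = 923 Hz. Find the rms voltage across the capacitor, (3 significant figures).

16.4 V

ω = 2πf = 5799 rad/s
X_C = 1/(ωC) = 1460 Ω
Z = 610 − j1460 Ω
|Z| = √(610² + 1460²) = 1580 Ω
I = V/|Z| = 11.2 mA
V_C = I·|Z_C| = 0.0112 × 1460 = 16.4 V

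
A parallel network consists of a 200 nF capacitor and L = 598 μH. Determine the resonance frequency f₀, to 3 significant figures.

14.6 kHz

ω₀ = 1/√(LC) = 1/√(0.000598 × 2e-07) = 91440 rad/s
f₀ = ω₀/(2π) = 14.6 kHz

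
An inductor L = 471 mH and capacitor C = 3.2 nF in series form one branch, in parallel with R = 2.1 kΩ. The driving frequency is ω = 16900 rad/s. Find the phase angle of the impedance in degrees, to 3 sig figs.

X_L = ωL = 7960 Ω
X_C = 1/(ωC) = 18500 Ω
Branch 1: Z₁ = R = 2100 Ω
Branch 2 (series LC): Z₂ = j(X_L − X_C) = −j10500 Ω
Parallel: Z = Z₁Z₂/(Z₁+Z₂), |Z| = 2060 Ω, ∠Z = -11.3°

-11.3°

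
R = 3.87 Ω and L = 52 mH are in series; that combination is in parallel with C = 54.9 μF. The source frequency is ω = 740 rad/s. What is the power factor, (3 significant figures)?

X_L = ωL = 38.5 Ω
X_C = 1/(ωC) = 24.6 Ω
Branch 1 (R+jX_L): Z₁ = 3.87 + j38.5 Ω, |Z₁| = 38.7 Ω
Branch 2 (−jX_C): Z₂ = −j24.6 Ω
Parallel: Z = Z₁Z₂/(Z₁+Z₂), |Z| = 66.1 Ω, ∠Z = -80.1°
cos φ = cos(-80.1°) = 0.171

0.171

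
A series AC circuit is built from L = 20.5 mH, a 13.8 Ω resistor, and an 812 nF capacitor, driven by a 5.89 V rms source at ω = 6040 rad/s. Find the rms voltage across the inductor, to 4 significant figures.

X_L = ωL = 123.8 Ω
X_C = 1/(ωC) = 203.9 Ω
Net reactance X = X_L − X_C = -80.08 Ω
Z = 13.80 − j80.08 Ω
|Z| = √(13.80² + 80.08²) = 81.26 Ω
I = V/|Z| = 72.49 mA
V_L = I·|Z_L| = 0.07249 × 123.8 = 8.975 V

8.975 V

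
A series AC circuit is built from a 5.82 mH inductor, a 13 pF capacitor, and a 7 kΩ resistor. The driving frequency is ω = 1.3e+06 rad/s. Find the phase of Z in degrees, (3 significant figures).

-82.3°

X_L = ωL = 7570 Ω
X_C = 1/(ωC) = 59200 Ω
Net reactance X = X_L − X_C = -51600 Ω
Z = 7000 − j51600 Ω
|Z| = √(7000² + 51600²) = 52100 Ω
∠Z = arctan(-51600/7000) = -82.3°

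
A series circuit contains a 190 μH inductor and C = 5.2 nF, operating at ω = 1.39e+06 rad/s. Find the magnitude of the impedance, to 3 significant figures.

126 Ω

X_L = ωL = 264 Ω
X_C = 1/(ωC) = 138 Ω
Net reactance X = X_L − X_C = 126 Ω
Z = j126 Ω
|Z| = √(0² + 126²) = 126 Ω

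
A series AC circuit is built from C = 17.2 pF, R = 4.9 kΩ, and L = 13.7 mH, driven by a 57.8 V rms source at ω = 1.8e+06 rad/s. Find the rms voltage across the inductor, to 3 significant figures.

157 V

X_L = ωL = 24700 Ω
X_C = 1/(ωC) = 32300 Ω
Net reactance X = X_L − X_C = -7640 Ω
Z = 4900 − j7640 Ω
|Z| = √(4900² + 7640²) = 9080 Ω
I = V/|Z| = 6.37 mA
V_L = I·|Z_L| = 0.00637 × 24700 = 157 V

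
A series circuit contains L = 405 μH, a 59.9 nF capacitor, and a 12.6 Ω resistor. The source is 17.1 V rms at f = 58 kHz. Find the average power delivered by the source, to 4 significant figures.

ω = 2πf = 364400 rad/s
X_L = ωL = 147.6 Ω
X_C = 1/(ωC) = 45.81 Ω
Net reactance X = X_L − X_C = 101.8 Ω
Z = 12.60 + j101.8 Ω
|Z| = √(12.60² + 101.8²) = 102.6 Ω
∠Z = arctan(101.8/12.60) = 82.94°
I = V/|Z| = 166.7 mA
P = VI cos φ = 17.1 × 0.1667 × cos(82.94°) = 350.3 mW

350.3 mW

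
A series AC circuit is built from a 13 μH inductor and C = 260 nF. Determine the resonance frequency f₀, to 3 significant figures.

ω₀ = 1/√(LC) = 1/√(1.3e-05 × 2.6e-07) = 543900 rad/s
f₀ = ω₀/(2π) = 86.6 kHz

86.6 kHz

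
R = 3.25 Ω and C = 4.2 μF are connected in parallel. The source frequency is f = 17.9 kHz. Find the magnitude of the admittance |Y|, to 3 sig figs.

564 mS

ω = 2πf = 112500 rad/s
X_C = 1/(ωC) = 2.12 Ω
Parallel: admittances add. Y = 1/R + jωC
Y = (0.308 + j0.472) S
|Y| = 0.564 S → |Z| = 1/|Y| = 1.77 Ω, ∠Z = −∠Y = -56.9°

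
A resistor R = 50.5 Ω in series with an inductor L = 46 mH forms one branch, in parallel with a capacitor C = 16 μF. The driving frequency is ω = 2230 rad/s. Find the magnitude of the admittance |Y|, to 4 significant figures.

28.10 mS

X_L = ωL = 102.6 Ω
X_C = 1/(ωC) = 28.03 Ω
Branch 1 (R+jX_L): Z₁ = 50.50 + j102.6 Ω, |Z₁| = 114.3 Ω
Branch 2 (−jX_C): Z₂ = −j28.03 Ω
Parallel: Z = Z₁Z₂/(Z₁+Z₂), |Z| = 35.59 Ω, ∠Z = -82.10°
|Y| = 1/|Z| = 28.10 mS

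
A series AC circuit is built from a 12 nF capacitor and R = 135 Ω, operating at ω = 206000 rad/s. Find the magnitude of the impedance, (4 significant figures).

426.5 Ω

X_C = 1/(ωC) = 404.5 Ω
Z = 135.0 − j404.5 Ω
|Z| = √(135.0² + 404.5²) = 426.5 Ω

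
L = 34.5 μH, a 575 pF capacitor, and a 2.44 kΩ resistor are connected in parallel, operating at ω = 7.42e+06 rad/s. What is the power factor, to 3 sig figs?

X_L = ωL = 256 Ω
X_C = 1/(ωC) = 234 Ω
Parallel: admittances add. Y = 1/R + 1/(jωL) + jωC
Y = (0.000410 + j0.000360) S
|Y| = 0.000546 S → |Z| = 1/|Y| = 1830 Ω, ∠Z = −∠Y = -41.3°
cos φ = cos(-41.3°) = 0.751

0.751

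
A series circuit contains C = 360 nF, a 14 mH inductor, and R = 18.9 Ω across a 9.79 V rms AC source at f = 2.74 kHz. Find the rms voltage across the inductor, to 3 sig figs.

28.8 V

ω = 2πf = 17220 rad/s
X_L = ωL = 241 Ω
X_C = 1/(ωC) = 161 Ω
Net reactance X = X_L − X_C = 79.7 Ω
Z = 18.9 + j79.7 Ω
|Z| = √(18.9² + 79.7²) = 81.9 Ω
I = V/|Z| = 120 mA
V_L = I·|Z_L| = 0.120 × 241 = 28.8 V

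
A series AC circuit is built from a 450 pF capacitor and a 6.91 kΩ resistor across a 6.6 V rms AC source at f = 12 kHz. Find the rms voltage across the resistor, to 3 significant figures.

1.51 V

ω = 2πf = 75400 rad/s
X_C = 1/(ωC) = 29500 Ω
Z = 6910 − j29500 Ω
|Z| = √(6910² + 29500²) = 30300 Ω
I = V/|Z| = 218 μA
V_R = I·|Z_R| = 0.000218 × 6910 = 1.51 V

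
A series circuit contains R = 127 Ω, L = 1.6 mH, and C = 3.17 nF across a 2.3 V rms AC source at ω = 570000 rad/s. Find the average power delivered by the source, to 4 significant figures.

4.643 mW

X_L = ωL = 912.0 Ω
X_C = 1/(ωC) = 553.4 Ω
Net reactance X = X_L − X_C = 358.6 Ω
Z = 127.0 + j358.6 Ω
|Z| = √(127.0² + 358.6²) = 380.4 Ω
∠Z = arctan(358.6/127.0) = 70.50°
I = V/|Z| = 6.046 mA
P = VI cos φ = 2.3 × 0.006046 × cos(70.50°) = 4.643 mW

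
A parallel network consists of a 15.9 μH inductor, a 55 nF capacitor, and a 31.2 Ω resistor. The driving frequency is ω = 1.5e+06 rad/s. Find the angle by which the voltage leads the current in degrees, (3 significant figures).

X_L = ωL = 23.9 Ω
X_C = 1/(ωC) = 12.1 Ω
Parallel: admittances add. Y = 1/R + 1/(jωL) + jωC
Y = (0.0321 + j0.0406) S
|Y| = 0.0517 S → |Z| = 1/|Y| = 19.3 Ω, ∠Z = −∠Y = -51.7°

-51.7°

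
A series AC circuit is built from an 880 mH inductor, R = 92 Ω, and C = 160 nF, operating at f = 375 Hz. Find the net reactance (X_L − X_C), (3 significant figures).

-579 Ω

ω = 2πf = 2356 rad/s
X_L = ωL = 2070 Ω
X_C = 1/(ωC) = 2650 Ω
X = 2070 − 2650 = -579 Ω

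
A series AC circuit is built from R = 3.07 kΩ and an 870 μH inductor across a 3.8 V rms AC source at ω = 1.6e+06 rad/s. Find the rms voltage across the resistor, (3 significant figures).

3.46 V

X_L = ωL = 1390 Ω
Z = 3070 + j1390 Ω
|Z| = √(3070² + 1390²) = 3370 Ω
I = V/|Z| = 1.13 mA
V_R = I·|Z_R| = 0.00113 × 3070 = 3.46 V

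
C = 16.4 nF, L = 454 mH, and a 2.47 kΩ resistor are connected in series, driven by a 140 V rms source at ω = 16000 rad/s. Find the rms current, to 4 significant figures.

X_L = ωL = 7264 Ω
X_C = 1/(ωC) = 3811 Ω
Net reactance X = X_L − X_C = 3453 Ω
Z = 2470 + j3453 Ω
|Z| = √(2470² + 3453²) = 4246 Ω
I = V/|Z| = 140/4246 = 32.98 mA

32.98 mA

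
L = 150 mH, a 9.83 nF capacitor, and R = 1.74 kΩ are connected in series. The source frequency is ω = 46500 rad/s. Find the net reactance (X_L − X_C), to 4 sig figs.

X_L = ωL = 6975 Ω
X_C = 1/(ωC) = 2188 Ω
X = 6975 − 2188 = 4787 Ω

4787 Ω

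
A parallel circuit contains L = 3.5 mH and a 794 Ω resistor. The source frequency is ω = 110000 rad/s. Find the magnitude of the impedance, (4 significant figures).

X_L = ωL = 385.0 Ω
Parallel: admittances add. Y = 1/R + 1/(jωL)
Y = (0.001259 − j0.002597) S
|Y| = 0.002887 S → |Z| = 1/|Y| = 346.4 Ω, ∠Z = −∠Y = 64.13°

346.4 Ω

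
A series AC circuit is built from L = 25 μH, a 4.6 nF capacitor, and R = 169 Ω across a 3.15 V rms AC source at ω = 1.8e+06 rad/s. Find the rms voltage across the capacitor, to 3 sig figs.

X_L = ωL = 45.0 Ω
X_C = 1/(ωC) = 121 Ω
Net reactance X = X_L − X_C = -75.8 Ω
Z = 169 − j75.8 Ω
|Z| = √(169² + 75.8²) = 185 Ω
I = V/|Z| = 17.0 mA
V_C = I·|Z_C| = 0.0170 × 121 = 2.05 V

2.05 V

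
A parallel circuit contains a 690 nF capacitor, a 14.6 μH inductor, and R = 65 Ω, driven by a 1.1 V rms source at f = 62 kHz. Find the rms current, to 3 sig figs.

104 mA

ω = 2πf = 389600 rad/s
X_L = ωL = 5.69 Ω
X_C = 1/(ωC) = 3.72 Ω
Parallel: admittances add. Y = 1/R + 1/(jωL) + jωC
Y = (0.0154 + j0.0930) S
|Y| = 0.0942 S → |Z| = 1/|Y| = 10.6 Ω, ∠Z = −∠Y = -80.6°
I = V/|Z| = 1.1/10.6 = 104 mA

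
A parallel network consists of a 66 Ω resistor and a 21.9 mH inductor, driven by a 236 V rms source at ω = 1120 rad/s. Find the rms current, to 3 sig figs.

10.3 A

X_L = ωL = 24.5 Ω
Parallel: admittances add. Y = 1/R + 1/(jωL)
Y = (0.0152 − j0.0408) S
|Y| = 0.0435 S → |Z| = 1/|Y| = 23.0 Ω, ∠Z = −∠Y = 69.6°
I = V/|Z| = 236/23.0 = 10.3 A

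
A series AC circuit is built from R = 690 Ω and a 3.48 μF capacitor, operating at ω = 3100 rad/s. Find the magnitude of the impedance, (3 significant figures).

X_C = 1/(ωC) = 92.7 Ω
Z = 690 − j92.7 Ω
|Z| = √(690² + 92.7²) = 696 Ω

696 Ω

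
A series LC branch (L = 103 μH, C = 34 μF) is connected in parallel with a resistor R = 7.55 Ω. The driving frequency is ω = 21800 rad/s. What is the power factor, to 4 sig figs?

0.1179

X_L = ωL = 2.245 Ω
X_C = 1/(ωC) = 1.349 Ω
Branch 1: Z₁ = R = 7.550 Ω
Branch 2 (series LC): Z₂ = j(X_L − X_C) = j0.8962 Ω
Parallel: Z = Z₁Z₂/(Z₁+Z₂), |Z| = 0.8900 Ω, ∠Z = 83.23°
cos φ = cos(83.23°) = 0.1179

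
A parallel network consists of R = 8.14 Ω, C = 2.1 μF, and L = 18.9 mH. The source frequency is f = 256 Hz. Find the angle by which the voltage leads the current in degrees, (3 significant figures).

13.5°

ω = 2πf = 1608 rad/s
X_L = ωL = 30.4 Ω
X_C = 1/(ωC) = 296 Ω
Parallel: admittances add. Y = 1/R + 1/(jωL) + jωC
Y = (0.123 − j0.0295) S
|Y| = 0.126 S → |Z| = 1/|Y| = 7.91 Ω, ∠Z = −∠Y = 13.5°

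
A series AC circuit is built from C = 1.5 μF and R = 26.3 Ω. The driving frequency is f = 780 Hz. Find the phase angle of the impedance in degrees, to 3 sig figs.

ω = 2πf = 4901 rad/s
X_C = 1/(ωC) = 136 Ω
Z = 26.3 − j136 Ω
|Z| = √(26.3² + 136²) = 139 Ω
∠Z = arctan(-136/26.3) = -79.1°

-79.1°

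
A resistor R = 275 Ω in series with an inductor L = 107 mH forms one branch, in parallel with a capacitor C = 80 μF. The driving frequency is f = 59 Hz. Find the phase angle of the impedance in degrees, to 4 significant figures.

ω = 2πf = 370.7 rad/s
X_L = ωL = 39.67 Ω
X_C = 1/(ωC) = 33.72 Ω
Branch 1 (R+jX_L): Z₁ = 275.0 + j39.67 Ω, |Z₁| = 277.8 Ω
Branch 2 (−jX_C): Z₂ = −j33.72 Ω
Parallel: Z = Z₁Z₂/(Z₁+Z₂), |Z| = 34.06 Ω, ∠Z = -83.03°

-83.03°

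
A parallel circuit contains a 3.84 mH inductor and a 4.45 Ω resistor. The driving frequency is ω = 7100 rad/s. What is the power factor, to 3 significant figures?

X_L = ωL = 27.3 Ω
Parallel: admittances add. Y = 1/R + 1/(jωL)
Y = (0.225 − j0.0367) S
|Y| = 0.228 S → |Z| = 1/|Y| = 4.39 Ω, ∠Z = −∠Y = 9.27°
cos φ = cos(9.27°) = 0.987

0.987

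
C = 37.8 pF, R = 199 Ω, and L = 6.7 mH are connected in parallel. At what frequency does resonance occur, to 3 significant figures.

ω₀ = 1/√(LC) = 1/√(0.0067 × 3.78e-11) = 1.987e+06 rad/s
f₀ = ω₀/(2π) = 316 kHz

316 kHz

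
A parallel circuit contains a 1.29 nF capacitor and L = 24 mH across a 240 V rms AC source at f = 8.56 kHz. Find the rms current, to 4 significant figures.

ω = 2πf = 53780 rad/s
X_L = ωL = 1291 Ω
X_C = 1/(ωC) = 14410 Ω
Parallel: admittances add. Y = 1/(jωL) + jωC
Y = (0 − j0.0007053) S
|Y| = 0.0007053 S → |Z| = 1/|Y| = 1418 Ω, ∠Z = −∠Y = 90.00°
I = V/|Z| = 240/1418 = 169.3 mA

169.3 mA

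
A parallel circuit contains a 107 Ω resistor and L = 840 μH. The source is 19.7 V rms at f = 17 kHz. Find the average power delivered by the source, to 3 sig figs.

3.63 W

ω = 2πf = 106800 rad/s
X_L = ωL = 89.7 Ω
Parallel: admittances add. Y = 1/R + 1/(jωL)
Y = (0.00935 − j0.0111) S
|Y| = 0.0145 S → |Z| = 1/|Y| = 68.8 Ω, ∠Z = −∠Y = 50.0°
I = V/|Z| = 287 mA
P = VI cos φ = 19.7 × 0.287 × cos(50.0°) = 3.63 W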